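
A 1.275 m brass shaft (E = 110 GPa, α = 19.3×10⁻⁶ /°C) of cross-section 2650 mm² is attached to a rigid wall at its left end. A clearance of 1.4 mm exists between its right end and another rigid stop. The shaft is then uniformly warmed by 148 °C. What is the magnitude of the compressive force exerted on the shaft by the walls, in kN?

P ≈ 513 kN

Free thermal elongation = αΔT L = 19.3×10⁻⁶ × 148 × 1275 = 3.642 mm.
After closing the 1.4 mm clearance, 3.642 − 1.4 = 2.242 mm of expansion remains to be suppressed by the wall.
Compatibility: PL/(AE) = 2.242 mm, so σ = P/A = E × (2.242/1275) = 193.4 MPa.
Force on the wall = σA = 193.4 × 2650 mm² = 512.6 kN.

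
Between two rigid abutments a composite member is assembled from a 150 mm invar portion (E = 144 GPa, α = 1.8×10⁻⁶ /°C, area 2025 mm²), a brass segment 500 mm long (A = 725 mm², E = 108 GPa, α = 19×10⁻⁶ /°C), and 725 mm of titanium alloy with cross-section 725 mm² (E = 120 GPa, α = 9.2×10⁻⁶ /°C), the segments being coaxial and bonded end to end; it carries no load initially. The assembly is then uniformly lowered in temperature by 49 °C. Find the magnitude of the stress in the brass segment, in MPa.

Free thermal contraction of the whole bar: Σ αᵢΔT Lᵢ = 1.8×10⁻⁶×49×150 + 19×10⁻⁶×49×500 + 9.2×10⁻⁶×49×725 = 0.8056 mm.
Since the ends are fixed, an axial force P builds up, equal in every segment, with P · Σ Lᵢ/(AᵢEᵢ) = δ_free.
The series flexibility is Σ Lᵢ/(AᵢEᵢ) = 150/(2025×144×10³) + 500/(725×108×10³) + 725/(725×120×10³) = 1.523×10⁻⁵ mm/N.
So P = 0.8056 / 1.523×10⁻⁵ = 52.88 kN, tensile.
σ_{brass} = P / A = 52880 / 725 = 72.94 MPa.

σ ≈ 72.9 MPa (tensile)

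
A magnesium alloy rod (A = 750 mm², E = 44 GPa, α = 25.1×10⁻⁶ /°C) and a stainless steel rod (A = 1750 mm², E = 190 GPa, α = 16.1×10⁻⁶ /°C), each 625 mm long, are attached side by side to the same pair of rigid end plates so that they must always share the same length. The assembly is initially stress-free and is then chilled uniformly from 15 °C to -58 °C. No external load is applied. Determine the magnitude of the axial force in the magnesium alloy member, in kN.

The magnesium alloy has the larger α, so on cooling it would change length more than the stainless steel if both were free. The rigid plates force a common final length, so the magnesium alloy is put into tension and the stainless steel into compression, with equal and opposite forces P (no external load).
Equating the net (thermal + elastic) strains gives |α₁ − α₂|·ΔT = P·[1/(A₁E₁) + 1/(A₂E₂)].
|α₁ − α₂|·ΔT = 9×10⁻⁶ × 73 = 0.000657.
1/(A₁E₁) + 1/(A₂E₂) = 1/(750×44×10³) + 1/(1750×190×10³) = 3.331×10⁻⁸ N⁻¹.
P = 0.000657 / 3.331×10⁻⁸ = 19720 N = 19.72 kN.

P ≈ 19.7 kN (tensile in the magnesium alloy)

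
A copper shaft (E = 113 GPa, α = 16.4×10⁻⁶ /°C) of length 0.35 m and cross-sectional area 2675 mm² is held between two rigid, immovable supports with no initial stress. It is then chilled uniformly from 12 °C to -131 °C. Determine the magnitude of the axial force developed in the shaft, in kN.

Full restraint means ε = 0, so the stress is σ = EαΔT = 113×10³ × 16.4×10⁻⁶ × 143 = 265 MPa.
Then P = σA = 265 × 2675 mm² = 708.9 kN, tensile.

P ≈ 709 kN (tensile)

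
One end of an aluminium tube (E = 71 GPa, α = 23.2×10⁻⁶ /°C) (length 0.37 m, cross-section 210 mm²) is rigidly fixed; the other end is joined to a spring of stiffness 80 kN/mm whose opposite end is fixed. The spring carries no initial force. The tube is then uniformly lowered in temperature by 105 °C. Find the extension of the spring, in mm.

δ ≈ 0.302 mm

Free thermal contraction: δ_free = αΔT L = 23.2×10⁻⁶ × 105 × 370 = 0.9013 mm.
With a force P in the spring, the elastic change of the tube is PL/(AE) and that of the spring is P/k; compatibility requires their sum to equal δ_free.
P [ L/(AE) + 1/k ] = δ_free → P [ 370/(210×71×10³) + 1/(80×10³) ] = 0.9013.
P = 0.9013 / 3.732×10⁻⁵ = 24150 N.
Spring extension = P/k = 24150/(80×10³) = 0.3019 mm.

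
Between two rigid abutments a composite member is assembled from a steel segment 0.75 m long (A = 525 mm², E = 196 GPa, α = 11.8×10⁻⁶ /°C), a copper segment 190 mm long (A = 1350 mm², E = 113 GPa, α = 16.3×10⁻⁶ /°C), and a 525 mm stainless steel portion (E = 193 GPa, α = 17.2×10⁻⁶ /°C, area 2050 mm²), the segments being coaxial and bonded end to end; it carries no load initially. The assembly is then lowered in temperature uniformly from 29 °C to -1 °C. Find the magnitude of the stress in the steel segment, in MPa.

Free thermal contraction of the whole bar: Σ αᵢΔT Lᵢ = 11.8×10⁻⁶×30×750 + 16.3×10⁻⁶×30×190 + 17.2×10⁻⁶×30×525 = 0.6293 mm.
The rigid supports impose zero overall length change; the single axial force P common to all segments must satisfy P Σ Lᵢ/(AᵢEᵢ) = δ_free.
Σ Lᵢ/(AᵢEᵢ) = 750/(525×196×10³) + 190/(1350×113×10³) + 525/(2050×193×10³) = 9.861×10⁻⁶ mm/N.
So P = 0.6293 / 9.861×10⁻⁶ = 63.82 kN, tensile.
σ_{steel} = P / A = 63820 / 525 = 121.6 MPa.

σ ≈ 122 MPa (tensile)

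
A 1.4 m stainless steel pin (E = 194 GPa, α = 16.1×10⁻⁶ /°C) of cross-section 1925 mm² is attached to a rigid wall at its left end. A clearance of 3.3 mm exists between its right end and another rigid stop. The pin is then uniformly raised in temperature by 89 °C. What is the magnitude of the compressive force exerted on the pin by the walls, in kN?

If the wall were absent the pin would grow by αΔT L = 16.1×10⁻⁶ × 89 × 1400 = 2.006 mm.
This is smaller than the 3.3 mm clearance, so the pin expands freely without reaching the stop — the stress is zero.

P ≈ 0 kN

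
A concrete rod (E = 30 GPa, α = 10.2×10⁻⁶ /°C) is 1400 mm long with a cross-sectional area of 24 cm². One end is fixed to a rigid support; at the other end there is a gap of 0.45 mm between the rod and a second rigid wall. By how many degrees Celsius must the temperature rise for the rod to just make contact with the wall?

The gap closes when αΔT L = 0.45 mm, since the rod is still unstressed at that instant.
ΔT = 0.45 / (10.2×10⁻⁶ × 1400) = 31.51 °C.

ΔT ≈ 31.5 °C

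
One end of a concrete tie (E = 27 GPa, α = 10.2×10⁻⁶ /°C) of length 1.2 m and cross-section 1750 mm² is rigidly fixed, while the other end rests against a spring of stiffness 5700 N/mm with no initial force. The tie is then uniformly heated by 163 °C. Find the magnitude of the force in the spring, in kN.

P ≈ 9.93 kN

If the spring were absent the tie would lengthen by αΔT L = 10.2×10⁻⁶ × 163 × 1200 = 1.995 mm.
Let P be the compressive force at the spring. The tie shortens elastically by PL/(AE) and the spring compresses by P/k; together these equal δ_free.
P [ L/(AE) + 1/k ] = δ_free → P [ 1200/(1750×27×10³) + 1/(5700) ] = 1.995.
P = 1.995 / 0.0002008 = 9934 N.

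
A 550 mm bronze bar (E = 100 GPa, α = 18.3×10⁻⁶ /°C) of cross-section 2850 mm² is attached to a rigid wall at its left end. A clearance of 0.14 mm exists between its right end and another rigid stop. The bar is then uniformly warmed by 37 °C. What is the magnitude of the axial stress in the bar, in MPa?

σ ≈ 42.3 MPa (compressive)

If the wall were absent the bar would grow by αΔT L = 18.3×10⁻⁶ × 37 × 550 = 0.3724 mm.
This exceeds the 0.14 mm gap, so the wall pushes back. The portion of expansion that must be recovered elastically is δ_free − gap = 0.3724 − 0.14 = 0.2324 mm.
So σ = E(δ_free − g)/L = 100×10³ × 0.2324/550 = 42.26 MPa.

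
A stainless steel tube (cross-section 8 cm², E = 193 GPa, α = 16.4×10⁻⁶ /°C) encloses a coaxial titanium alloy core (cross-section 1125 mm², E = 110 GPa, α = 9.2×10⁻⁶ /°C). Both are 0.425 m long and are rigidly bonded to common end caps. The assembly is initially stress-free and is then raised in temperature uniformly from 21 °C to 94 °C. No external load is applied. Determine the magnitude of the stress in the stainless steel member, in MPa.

σ ≈ 45.1 MPa (compressive)

Both members must finish at the same length. With the larger α, the stainless steel tends to over-expand; the plates restrain it, putting the stainless steel in compression and the titanium alloy in tension. With no external load the two internal forces are equal and opposite, magnitude P.
Compatibility of the two members (thermal + elastic change equal): (α₁ − α₂)ΔT = P·[1/(A₁E₁) + 1/(A₂E₂)].
|α₁ − α₂|·ΔT = 7.2×10⁻⁶ × 73 = 0.0005256.
1/(A₁E₁) + 1/(A₂E₂) = 1/(800×193×10³) + 1/(1125×110×10³) = 1.456×10⁻⁸ N⁻¹.
P = 0.0005256 / 1.456×10⁻⁸ = 36110 N = 36.11 kN.
σ_{stainless steel} = P/A₁ = 36110/800 = 45.13 MPa, compressive.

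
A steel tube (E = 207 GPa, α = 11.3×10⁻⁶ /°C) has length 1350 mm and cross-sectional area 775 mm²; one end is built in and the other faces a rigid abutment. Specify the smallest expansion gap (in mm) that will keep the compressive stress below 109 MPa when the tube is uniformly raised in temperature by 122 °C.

g ≈ 1.15 mm

With no wall the tube would lengthen by αΔT L = 11.3×10⁻⁶ × 122 × 1350 = 1.861 mm.
At the allowable stress the elastic shortening the wall may impose is σL/E = 109 × 1350 / (207×10³) = 0.7109 mm.
The gap must absorb the remainder: g_min = 1.861 − 0.7109 = 1.15 mm.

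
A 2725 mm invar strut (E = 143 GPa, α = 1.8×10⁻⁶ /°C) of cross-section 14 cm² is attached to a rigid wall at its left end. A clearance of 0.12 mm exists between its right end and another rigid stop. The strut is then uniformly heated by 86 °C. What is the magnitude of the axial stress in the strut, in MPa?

σ ≈ 15.8 MPa (compressive)

Unrestrained expansion: δ_free = αΔT L = 1.8×10⁻⁶ × 86 × 2725 = 0.4218 mm.
After closing the 0.12 mm clearance, 0.4218 − 0.12 = 0.3018 mm of expansion remains to be suppressed by the wall.
So σ = E(δ_free − g)/L = 143×10³ × 0.3018/2725 = 15.84 MPa.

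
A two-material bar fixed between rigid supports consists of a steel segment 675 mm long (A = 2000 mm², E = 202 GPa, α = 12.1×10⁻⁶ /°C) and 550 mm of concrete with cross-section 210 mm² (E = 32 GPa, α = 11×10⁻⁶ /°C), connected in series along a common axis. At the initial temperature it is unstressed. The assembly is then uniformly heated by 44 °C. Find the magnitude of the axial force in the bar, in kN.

Free thermal expansion of the whole bar: Σ αᵢΔT Lᵢ = 12.1×10⁻⁶×44×675 + 11×10⁻⁶×44×550 = 0.6256 mm.
The walls prevent any net length change, so an axial force P (same in every segment) develops. Compatibility: P · Σ Lᵢ/(AᵢEᵢ) = δ_free.
Σ Lᵢ/(AᵢEᵢ) = 675/(2000×202×10³) + 550/(210×32×10³) = 8.352×10⁻⁵ mm/N.
P = 0.6256 / 8.352×10⁻⁵ = 7490 N = 7.49 kN, compressive.

P ≈ 7.49 kN (compressive)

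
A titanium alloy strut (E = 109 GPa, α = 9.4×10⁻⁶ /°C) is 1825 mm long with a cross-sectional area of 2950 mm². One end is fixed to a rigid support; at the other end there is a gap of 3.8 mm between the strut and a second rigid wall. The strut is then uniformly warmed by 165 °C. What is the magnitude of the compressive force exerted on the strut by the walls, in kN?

P ≈ 0 kN

Free thermal elongation = αΔT L = 9.4×10⁻⁶ × 165 × 1825 = 2.831 mm.
Since δ_free = 2.83 mm is less than the 3.8 mm gap, the strut never touches the wall. No axial force develops.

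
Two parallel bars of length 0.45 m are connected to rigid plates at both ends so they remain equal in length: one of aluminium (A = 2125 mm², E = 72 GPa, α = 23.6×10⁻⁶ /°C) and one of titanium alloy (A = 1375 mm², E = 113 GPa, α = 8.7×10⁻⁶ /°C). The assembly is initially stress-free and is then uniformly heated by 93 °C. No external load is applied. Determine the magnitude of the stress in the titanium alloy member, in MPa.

σ ≈ 77.7 MPa (tensile)

Equilibrium of a rigid end plate with no external load gives equal and opposite internal forces ±P in the two members. Since α_{aluminium} > α_{titanium alloy}, heating drives the aluminium into compression and the titanium alloy into tension.
Compatibility of the two members (thermal + elastic change equal): (α₁ − α₂)ΔT = P·[1/(A₁E₁) + 1/(A₂E₂)].
|α₁ − α₂|·ΔT = 14.9×10⁻⁶ × 93 = 0.001386.
1/(A₁E₁) + 1/(A₂E₂) = 1/(2125×72×10³) + 1/(1375×113×10³) = 1.297×10⁻⁸ N⁻¹.
P = 0.001386 / 1.297×10⁻⁸ = 106800 N = 106.8 kN.
σ_{titanium alloy} = P/A₂ = 106800/1375 = 77.69 MPa, tensile.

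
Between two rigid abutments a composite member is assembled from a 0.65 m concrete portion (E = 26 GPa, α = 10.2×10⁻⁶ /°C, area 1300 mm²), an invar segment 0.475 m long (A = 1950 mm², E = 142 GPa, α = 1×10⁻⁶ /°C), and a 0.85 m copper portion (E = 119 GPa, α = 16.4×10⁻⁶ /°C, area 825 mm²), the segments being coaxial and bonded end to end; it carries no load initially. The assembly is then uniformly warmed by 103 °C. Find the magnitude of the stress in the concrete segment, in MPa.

If the supports were absent, the total length change would be Σ αᵢΔT Lᵢ = 10.2×10⁻⁶×103×650 + 1×10⁻⁶×103×475 + 16.4×10⁻⁶×103×850 = 2.168 mm.
The walls prevent any net length change, so an axial force P (same in every segment) develops. Compatibility: P · Σ Lᵢ/(AᵢEᵢ) = δ_free.
The series flexibility is Σ Lᵢ/(AᵢEᵢ) = 650/(1300×26×10³) + 475/(1950×142×10³) + 850/(825×119×10³) = 2.96×10⁻⁵ mm/N.
P = 2.168 / 2.96×10⁻⁵ = 73220 N = 73.22 kN, compressive.
σ_{concrete} = P / A = 73220 / 1300 = 56.32 MPa.

σ ≈ 56.3 MPa (compressive)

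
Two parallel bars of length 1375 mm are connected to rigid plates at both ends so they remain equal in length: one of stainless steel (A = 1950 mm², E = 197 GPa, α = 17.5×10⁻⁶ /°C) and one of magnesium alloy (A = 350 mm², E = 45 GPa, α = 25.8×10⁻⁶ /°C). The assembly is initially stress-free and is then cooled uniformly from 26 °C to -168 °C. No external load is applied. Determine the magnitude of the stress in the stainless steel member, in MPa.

σ ≈ 12.5 MPa (compressive)

The magnesium alloy has the larger α, so on cooling it would change length more than the stainless steel if both were free. The rigid plates force a common final length, so the magnesium alloy is put into tension and the stainless steel into compression, with equal and opposite forces P (no external load).
Equating the net (thermal + elastic) strains gives |α₁ − α₂|·ΔT = P·[1/(A₁E₁) + 1/(A₂E₂)].
|α₁ − α₂|·ΔT = 8.3×10⁻⁶ × 194 = 0.00161.
1/(A₁E₁) + 1/(A₂E₂) = 1/(1950×197×10³) + 1/(350×45×10³) = 6.61×10⁻⁸ N⁻¹.
So P = 0.00161 / 6.61×10⁻⁸ = 24.36 kN.
σ_{stainless steel} = P/A₁ = 24360/1950 = 12.49 MPa, compressive.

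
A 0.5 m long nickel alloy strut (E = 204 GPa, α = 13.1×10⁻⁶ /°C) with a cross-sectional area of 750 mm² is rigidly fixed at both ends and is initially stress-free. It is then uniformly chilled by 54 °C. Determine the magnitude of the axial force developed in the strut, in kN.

The ends cannot move, so σ = EαΔT = 204×10³ × 13.1×10⁻⁶ × 54 = 144.3 MPa.
P = AEαΔT = 750 × 204×10³ × 13.1×10⁻⁶ × 54 = 108.2 kN (tensile).

P ≈ 108 kN (tensile)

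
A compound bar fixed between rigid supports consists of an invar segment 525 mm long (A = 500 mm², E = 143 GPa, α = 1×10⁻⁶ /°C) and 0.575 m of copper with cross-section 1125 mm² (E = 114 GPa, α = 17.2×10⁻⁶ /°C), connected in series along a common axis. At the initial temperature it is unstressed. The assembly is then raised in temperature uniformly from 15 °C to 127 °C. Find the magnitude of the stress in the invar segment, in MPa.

Free thermal expansion of the whole bar: Σ αᵢΔT Lᵢ = 1×10⁻⁶×112×525 + 17.2×10⁻⁶×112×575 = 1.166 mm.
Since the ends are fixed, an axial force P builds up, equal in every segment, with P · Σ Lᵢ/(AᵢEᵢ) = δ_free.
The series flexibility is Σ Lᵢ/(AᵢEᵢ) = 525/(500×143×10³) + 575/(1125×114×10³) = 1.183×10⁻⁵ mm/N.
So P = 1.166 / 1.183×10⁻⁵ = 98.64 kN, compressive.
σ_{invar} = P / A = 98640 / 500 = 197.3 MPa.

σ ≈ 197 MPa (compressive)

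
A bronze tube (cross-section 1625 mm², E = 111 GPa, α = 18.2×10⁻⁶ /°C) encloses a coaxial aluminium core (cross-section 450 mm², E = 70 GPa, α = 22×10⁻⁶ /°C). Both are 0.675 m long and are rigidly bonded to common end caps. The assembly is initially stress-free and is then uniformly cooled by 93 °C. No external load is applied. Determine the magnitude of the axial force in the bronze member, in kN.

Equilibrium of a rigid end plate with no external load gives equal and opposite internal forces ±P in the two members. Since α_{aluminium} > α_{bronze}, cooling drives the aluminium into tension and the bronze into compression.
Equating the net (thermal + elastic) strains gives |α₁ − α₂|·ΔT = P·[1/(A₁E₁) + 1/(A₂E₂)].
|α₁ − α₂|·ΔT = 3.8×10⁻⁶ × 93 = 0.0003534.
1/(A₁E₁) + 1/(A₂E₂) = 1/(1625×111×10³) + 1/(450×70×10³) = 3.729×10⁻⁸ N⁻¹.
So P = 0.0003534 / 3.729×10⁻⁸ = 9.477 kN.

P ≈ 9.48 kN (compressive in the bronze)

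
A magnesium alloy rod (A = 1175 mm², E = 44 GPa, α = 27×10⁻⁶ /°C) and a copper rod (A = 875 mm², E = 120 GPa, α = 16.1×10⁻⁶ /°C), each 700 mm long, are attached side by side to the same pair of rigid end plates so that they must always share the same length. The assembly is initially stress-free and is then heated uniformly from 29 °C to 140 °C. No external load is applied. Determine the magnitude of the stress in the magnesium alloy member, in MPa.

σ ≈ 35.7 MPa (compressive)

Both members must finish at the same length. With the larger α, the magnesium alloy tends to over-expand; the plates restrain it, putting the magnesium alloy in compression and the copper in tension. With no external load the two internal forces are equal and opposite, magnitude P.
Equating the net (thermal + elastic) strains gives |α₁ − α₂|·ΔT = P·[1/(A₁E₁) + 1/(A₂E₂)].
|α₁ − α₂|·ΔT = 10.9×10⁻⁶ × 111 = 0.00121.
1/(A₁E₁) + 1/(A₂E₂) = 1/(1175×44×10³) + 1/(875×120×10³) = 2.887×10⁻⁸ N⁻¹.
P = 0.00121 / 2.887×10⁻⁸ = 41910 N = 41.91 kN.
σ_{magnesium alloy} = P/A₁ = 41910/1175 = 35.67 MPa, compressive.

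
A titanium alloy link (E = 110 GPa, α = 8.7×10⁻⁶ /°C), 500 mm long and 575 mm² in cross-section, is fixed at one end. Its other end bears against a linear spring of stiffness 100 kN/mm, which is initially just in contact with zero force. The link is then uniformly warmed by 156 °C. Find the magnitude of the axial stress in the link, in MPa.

σ ≈ 65.9 MPa (compressive)

Free thermal expansion: δ_free = αΔT L = 8.7×10⁻⁶ × 156 × 500 = 0.6786 mm.
Let P be the compressive force at the spring. The link shortens elastically by PL/(AE) and the spring compresses by P/k; together these equal δ_free.
So P = δ_free / [L/(AE) + 1/k] = 0.6786 / [ 500/(575×110×10³) + 1/(100×10³) ].
P = 0.6786 / 1.791×10⁻⁵ = 37900 N.
σ = P/A = 37900/575 = 65.91 MPa.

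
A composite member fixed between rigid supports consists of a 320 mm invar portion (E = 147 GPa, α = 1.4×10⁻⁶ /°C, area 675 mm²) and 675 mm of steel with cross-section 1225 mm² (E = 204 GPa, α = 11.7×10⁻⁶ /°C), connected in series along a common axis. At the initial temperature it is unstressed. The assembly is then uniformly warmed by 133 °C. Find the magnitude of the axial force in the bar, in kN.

Free thermal expansion of the whole bar: Σ αᵢΔT Lᵢ = 1.4×10⁻⁶×133×320 + 11.7×10⁻⁶×133×675 = 1.11 mm.
The walls prevent any net length change, so an axial force P (same in every segment) develops. Compatibility: P · Σ Lᵢ/(AᵢEᵢ) = δ_free.
Σ Lᵢ/(AᵢEᵢ) = 320/(675×147×10³) + 675/(1225×204×10³) = 5.926×10⁻⁶ mm/N.
So P = 1.11 / 5.926×10⁻⁶ = 187.3 kN, compressive.

P ≈ 187 kN (compressive)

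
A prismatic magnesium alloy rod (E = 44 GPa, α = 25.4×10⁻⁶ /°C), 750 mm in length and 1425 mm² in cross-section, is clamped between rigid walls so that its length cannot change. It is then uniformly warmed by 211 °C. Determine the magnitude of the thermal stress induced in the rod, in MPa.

σ ≈ 236 MPa (compressive)

With length fixed, the mechanical strain must cancel the thermal strain αΔT = 25.4×10⁻⁶ × 211 = 5359.4×10⁻⁶.
σ = EαΔT = 44×10³ × 25.4×10⁻⁶ × 211 = 235.8 MPa (compressive; the rod is trying to expand).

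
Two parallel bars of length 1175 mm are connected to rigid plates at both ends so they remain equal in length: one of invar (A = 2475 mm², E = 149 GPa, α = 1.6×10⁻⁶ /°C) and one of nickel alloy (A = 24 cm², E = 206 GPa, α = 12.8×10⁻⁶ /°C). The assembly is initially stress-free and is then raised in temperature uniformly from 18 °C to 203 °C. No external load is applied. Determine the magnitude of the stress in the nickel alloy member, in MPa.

Equilibrium of a rigid end plate with no external load gives equal and opposite internal forces ±P in the two members. Since α_{nickel alloy} > α_{invar}, heating drives the nickel alloy into compression and the invar into tension.
Setting the final lengths equal and cancelling L: (α₁ − α₂)ΔT = P/(A₁E₁) + P/(A₂E₂).
|α₁ − α₂|·ΔT = 11.2×10⁻⁶ × 185 = 0.002072.
1/(A₁E₁) + 1/(A₂E₂) = 1/(2475×149×10³) + 1/(2400×206×10³) = 4.734×10⁻⁹ N⁻¹.
P = 0.002072 / 4.734×10⁻⁹ = 437700 N = 437.7 kN.
σ_{nickel alloy} = P/A₂ = 437700/2400 = 182.4 MPa, compressive.

σ ≈ 182 MPa (compressive)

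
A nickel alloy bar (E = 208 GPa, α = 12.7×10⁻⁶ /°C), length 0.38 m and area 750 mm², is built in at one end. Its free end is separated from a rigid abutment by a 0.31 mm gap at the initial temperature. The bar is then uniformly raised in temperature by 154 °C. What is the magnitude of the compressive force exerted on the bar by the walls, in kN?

Free thermal elongation = αΔT L = 12.7×10⁻⁶ × 154 × 380 = 0.7432 mm.
The gap closes (δ_free > 0.31 mm) and the wall then resists a further 0.7432 − 0.31 = 0.4332 mm of expansion.
So σ = E(δ_free − g)/L = 208×10³ × 0.4332/380 = 237.1 MPa.
P = σA = 237.1 × 750 = 177.8 kN.

P ≈ 178 kN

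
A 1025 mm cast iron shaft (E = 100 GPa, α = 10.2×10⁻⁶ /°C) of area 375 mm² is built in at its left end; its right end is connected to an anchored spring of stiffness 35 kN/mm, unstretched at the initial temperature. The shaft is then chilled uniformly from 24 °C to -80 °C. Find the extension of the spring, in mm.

δ ≈ 0.556 mm

The unrestrained thermal change is αΔT L = 10.2×10⁻⁶ × 104 × 1025 = 1.087 mm.
Let P be the tensile force in the spring. The shaft extends elastically by PL/(AE) and the spring stretches by P/k; together these equal δ_free.
P [ L/(AE) + 1/k ] = δ_free → P [ 1025/(375×100×10³) + 1/(35×10³) ] = 1.087.
P = 1.087 / 5.59×10⁻⁵ = 19450 N.
Spring extension = P/k = 19450/(35×10³) = 0.5557 mm.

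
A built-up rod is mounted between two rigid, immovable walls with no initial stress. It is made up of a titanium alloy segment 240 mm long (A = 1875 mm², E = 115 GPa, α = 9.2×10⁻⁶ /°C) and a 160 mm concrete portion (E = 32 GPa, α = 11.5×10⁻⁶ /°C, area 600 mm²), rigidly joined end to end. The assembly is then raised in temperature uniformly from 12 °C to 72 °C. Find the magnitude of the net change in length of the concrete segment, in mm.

|ΔL| ≈ 0.104 mm

If the supports were absent, the total length change would be Σ αᵢΔT Lᵢ = 9.2×10⁻⁶×60×240 + 11.5×10⁻⁶×60×160 = 0.2429 mm.
The walls prevent any net length change, so an axial force P (same in every segment) develops. Compatibility: P · Σ Lᵢ/(AᵢEᵢ) = δ_free.
The series flexibility is Σ Lᵢ/(AᵢEᵢ) = 240/(1875×115×10³) + 160/(600×32×10³) = 9.446×10⁻⁶ mm/N.
So P = 0.2429 / 9.446×10⁻⁶ = 25.71 kN, compressive.
For the concrete segment, free thermal change = 11.5×10⁻⁶×60×160 = 0.1104 mm and elastic change from P = 25710×160/(600×32×10³) = 0.2143 mm; these oppose, so the net change is 0.104 mm (segment shortens).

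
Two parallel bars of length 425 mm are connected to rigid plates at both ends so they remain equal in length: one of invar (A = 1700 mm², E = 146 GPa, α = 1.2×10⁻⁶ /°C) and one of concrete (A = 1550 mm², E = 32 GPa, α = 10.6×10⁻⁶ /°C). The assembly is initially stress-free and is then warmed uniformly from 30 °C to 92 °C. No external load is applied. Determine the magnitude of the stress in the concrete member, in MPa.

Both members must finish at the same length. With the larger α, the concrete tends to over-expand; the plates restrain it, putting the concrete in compression and the invar in tension. With no external load the two internal forces are equal and opposite, magnitude P.
Setting the final lengths equal and cancelling L: (α₁ − α₂)ΔT = P/(A₁E₁) + P/(A₂E₂).
|α₁ − α₂|·ΔT = 9.4×10⁻⁶ × 62 = 0.0005828.
1/(A₁E₁) + 1/(A₂E₂) = 1/(1700×146×10³) + 1/(1550×32×10³) = 2.419×10⁻⁸ N⁻¹.
So P = 0.0005828 / 2.419×10⁻⁸ = 24.09 kN.
σ_{concrete} = P/A₂ = 24090/1550 = 15.54 MPa, compressive.

σ ≈ 15.5 MPa (compressive)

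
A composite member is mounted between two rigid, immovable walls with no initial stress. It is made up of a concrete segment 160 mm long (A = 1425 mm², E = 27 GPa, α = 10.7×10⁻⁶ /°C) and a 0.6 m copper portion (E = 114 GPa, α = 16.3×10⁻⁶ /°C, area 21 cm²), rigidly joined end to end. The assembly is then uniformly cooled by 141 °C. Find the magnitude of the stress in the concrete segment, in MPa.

With the walls removed the bar would change length by δ_free = Σ αᵢΔT Lᵢ = 10.7×10⁻⁶×141×160 + 16.3×10⁻⁶×141×600 = 1.62 mm.
The walls prevent any net length change, so an axial force P (same in every segment) develops. Compatibility: P · Σ Lᵢ/(AᵢEᵢ) = δ_free.
Σ Lᵢ/(AᵢEᵢ) = 160/(1425×27×10³) + 600/(2100×114×10³) = 6.665×10⁻⁶ mm/N.
So P = 1.62 / 6.665×10⁻⁶ = 243.1 kN, tensile.
σ_{concrete} = P / A = 243100 / 1425 = 170.6 MPa.

σ ≈ 171 MPa (tensile)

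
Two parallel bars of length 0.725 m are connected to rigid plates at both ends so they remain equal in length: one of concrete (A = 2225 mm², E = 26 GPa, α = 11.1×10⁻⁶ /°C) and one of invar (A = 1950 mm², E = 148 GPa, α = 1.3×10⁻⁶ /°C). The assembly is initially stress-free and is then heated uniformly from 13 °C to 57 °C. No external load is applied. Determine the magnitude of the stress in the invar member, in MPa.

σ ≈ 10.7 MPa (tensile)

Equilibrium of a rigid end plate with no external load gives equal and opposite internal forces ±P in the two members. Since α_{concrete} > α_{invar}, heating drives the concrete into compression and the invar into tension.
Equating the net (thermal + elastic) strains gives |α₁ − α₂|·ΔT = P·[1/(A₁E₁) + 1/(A₂E₂)].
|α₁ − α₂|·ΔT = 9.8×10⁻⁶ × 44 = 0.0004312.
1/(A₁E₁) + 1/(A₂E₂) = 1/(2225×26×10³) + 1/(1950×148×10³) = 2.075×10⁻⁸ N⁻¹.
So P = 0.0004312 / 2.075×10⁻⁸ = 20.78 kN.
σ_{invar} = P/A₂ = 20780/1950 = 10.66 MPa, tensile.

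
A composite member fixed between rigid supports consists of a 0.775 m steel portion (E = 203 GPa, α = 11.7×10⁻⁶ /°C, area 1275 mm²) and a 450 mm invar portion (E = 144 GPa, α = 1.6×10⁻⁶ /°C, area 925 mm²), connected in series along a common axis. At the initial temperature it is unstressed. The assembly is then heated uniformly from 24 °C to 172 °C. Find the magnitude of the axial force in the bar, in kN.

With the walls removed the bar would change length by δ_free = Σ αᵢΔT Lᵢ = 11.7×10⁻⁶×148×775 + 1.6×10⁻⁶×148×450 = 1.449 mm.
The rigid supports impose zero overall length change; the single axial force P common to all segments must satisfy P Σ Lᵢ/(AᵢEᵢ) = δ_free.
Σ Lᵢ/(AᵢEᵢ) = 775/(1275×203×10³) + 450/(925×144×10³) = 6.373×10⁻⁶ mm/N.
Hence P = δ_free / Σ(L/AE) = 1.449/6.373×10⁻⁶ = 227.3 kN (compressive).

P ≈ 227 kN (compressive)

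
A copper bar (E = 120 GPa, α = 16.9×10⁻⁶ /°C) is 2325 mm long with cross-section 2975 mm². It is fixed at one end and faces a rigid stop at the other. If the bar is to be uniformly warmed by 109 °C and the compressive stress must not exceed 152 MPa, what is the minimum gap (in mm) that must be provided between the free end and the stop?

g ≈ 1.34 mm

Free expansion if unrestrained: δ_free = αΔT L = 16.9×10⁻⁶ × 109 × 2325 = 4.283 mm.
A stress of 152 MPa corresponds to the wall pushing the bar back by σL/E = 152×2325/(120×10³) = 2.945 mm.
So the gap has to take up the difference, g_min = δ_free − σL/E = 4.283 − 2.945 = 1.338 mm.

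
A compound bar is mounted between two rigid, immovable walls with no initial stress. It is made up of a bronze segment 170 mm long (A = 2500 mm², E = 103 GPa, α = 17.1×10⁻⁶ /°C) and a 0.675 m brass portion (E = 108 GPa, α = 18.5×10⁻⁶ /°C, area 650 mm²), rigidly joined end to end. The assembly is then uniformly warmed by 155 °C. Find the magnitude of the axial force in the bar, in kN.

With the walls removed the bar would change length by δ_free = Σ αᵢΔT Lᵢ = 17.1×10⁻⁶×155×170 + 18.5×10⁻⁶×155×675 = 2.386 mm.
Since the ends are fixed, an axial force P builds up, equal in every segment, with P · Σ Lᵢ/(AᵢEᵢ) = δ_free.
Σ Lᵢ/(AᵢEᵢ) = 170/(2500×103×10³) + 675/(650×108×10³) = 1.028×10⁻⁵ mm/N.
Hence P = δ_free / Σ(L/AE) = 2.386/1.028×10⁻⁵ = 232.2 kN (compressive).

P ≈ 232 kN (compressive)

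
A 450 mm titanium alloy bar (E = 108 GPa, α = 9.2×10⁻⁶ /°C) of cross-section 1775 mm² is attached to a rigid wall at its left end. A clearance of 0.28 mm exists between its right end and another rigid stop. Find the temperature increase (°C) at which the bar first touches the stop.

Contact occurs when the free expansion equals the gap: αΔT L = 0.28 mm.
ΔT = 0.28 / (9.2×10⁻⁶ × 450) = 67.63 °C.

ΔT ≈ 67.6 °C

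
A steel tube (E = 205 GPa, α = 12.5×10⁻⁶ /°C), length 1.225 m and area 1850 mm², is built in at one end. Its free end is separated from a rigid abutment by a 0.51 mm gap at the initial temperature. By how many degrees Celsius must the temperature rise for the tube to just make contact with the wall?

ΔT ≈ 33.3 °C

Contact occurs when the free expansion equals the gap: αΔT L = 0.51 mm.
So ΔT = g/(αL) = 0.51/(12.5×10⁻⁶ × 1225) = 33.31 °C.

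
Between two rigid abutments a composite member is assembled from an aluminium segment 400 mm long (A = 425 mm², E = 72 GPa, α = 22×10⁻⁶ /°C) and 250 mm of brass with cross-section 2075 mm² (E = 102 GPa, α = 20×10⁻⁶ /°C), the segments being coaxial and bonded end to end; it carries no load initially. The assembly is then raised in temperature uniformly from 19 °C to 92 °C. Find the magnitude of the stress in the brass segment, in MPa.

With the walls removed the bar would change length by δ_free = Σ αᵢΔT Lᵢ = 22×10⁻⁶×73×400 + 20×10⁻⁶×73×250 = 1.007 mm.
The walls prevent any net length change, so an axial force P (same in every segment) develops. Compatibility: P · Σ Lᵢ/(AᵢEᵢ) = δ_free.
Σ Lᵢ/(AᵢEᵢ) = 400/(425×72×10³) + 250/(2075×102×10³) = 1.425×10⁻⁵ mm/N.
Hence P = δ_free / Σ(L/AE) = 1.007/1.425×10⁻⁵ = 70.68 kN (compressive).
σ_{brass} = P / A = 70680 / 2075 = 34.06 MPa.

σ ≈ 34.1 MPa (compressive)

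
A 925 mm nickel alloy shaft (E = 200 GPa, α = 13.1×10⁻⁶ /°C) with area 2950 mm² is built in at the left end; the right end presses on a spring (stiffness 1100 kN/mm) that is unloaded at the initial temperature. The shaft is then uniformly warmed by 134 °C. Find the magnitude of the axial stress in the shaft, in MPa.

σ ≈ 222 MPa (compressive)

The unrestrained thermal change is αΔT L = 13.1×10⁻⁶ × 134 × 925 = 1.624 mm.
With a force P in the spring, the elastic change of the shaft is PL/(AE) and that of the spring is P/k; compatibility requires their sum to equal δ_free.
So P = δ_free / [L/(AE) + 1/k] = 1.624 / [ 925/(2950×200×10³) + 1/(1100×10³) ].
P = 1.624 / 2.477×10⁻⁶ = 655600 N.
σ = P/A = 655600/2950 = 222.2 MPa.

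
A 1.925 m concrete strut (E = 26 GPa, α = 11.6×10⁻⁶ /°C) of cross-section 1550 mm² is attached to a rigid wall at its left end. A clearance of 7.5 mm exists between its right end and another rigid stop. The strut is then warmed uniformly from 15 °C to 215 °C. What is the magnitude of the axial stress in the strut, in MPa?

σ ≈ 0 MPa

Unrestrained expansion: δ_free = αΔT L = 11.6×10⁻⁶ × 200 × 1925 = 4.466 mm.
Since δ_free = 4.47 mm is less than the 7.5 mm gap, the strut never touches the wall. No axial force develops.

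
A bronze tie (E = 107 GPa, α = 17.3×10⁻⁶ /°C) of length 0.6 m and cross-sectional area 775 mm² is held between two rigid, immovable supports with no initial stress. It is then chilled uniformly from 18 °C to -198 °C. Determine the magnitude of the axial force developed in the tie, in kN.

The ends cannot move, so σ = EαΔT = 107×10³ × 17.3×10⁻⁶ × 216 = 399.8 MPa.
Axial force P = σA = 399.8 × 775 = 309900 N = 309.9 kN, tensile.

P ≈ 310 kN (tensile)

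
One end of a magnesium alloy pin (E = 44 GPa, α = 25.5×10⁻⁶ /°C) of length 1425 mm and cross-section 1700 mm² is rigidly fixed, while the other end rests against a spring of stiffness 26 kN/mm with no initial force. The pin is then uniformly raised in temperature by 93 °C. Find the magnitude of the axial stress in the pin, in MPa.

σ ≈ 34.6 MPa (compressive)

The unrestrained thermal change is αΔT L = 25.5×10⁻⁶ × 93 × 1425 = 3.379 mm.
Let P be the compressive force at the spring. The pin shortens elastically by PL/(AE) and the spring compresses by P/k; together these equal δ_free.
So P = δ_free / [L/(AE) + 1/k] = 3.379 / [ 1425/(1700×44×10³) + 1/(26×10³) ].
P = 3.379 / 5.751×10⁻⁵ = 58760 N.
σ = P/A = 58760/1700 = 34.56 MPa.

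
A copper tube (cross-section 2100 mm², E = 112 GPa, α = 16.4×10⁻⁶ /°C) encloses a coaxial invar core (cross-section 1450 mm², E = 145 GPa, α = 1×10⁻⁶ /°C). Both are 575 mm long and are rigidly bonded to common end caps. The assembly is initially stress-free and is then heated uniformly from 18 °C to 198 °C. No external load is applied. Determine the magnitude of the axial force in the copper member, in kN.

The copper has the larger α, so on heating it would change length more than the invar if both were free. The rigid plates force a common final length, so the copper is put into compression and the invar into tension, with equal and opposite forces P (no external load).
Setting the final lengths equal and cancelling L: (α₁ − α₂)ΔT = P/(A₁E₁) + P/(A₂E₂).
|α₁ − α₂|·ΔT = 15.4×10⁻⁶ × 180 = 0.002772.
1/(A₁E₁) + 1/(A₂E₂) = 1/(2100×112×10³) + 1/(1450×145×10³) = 9.008×10⁻⁹ N⁻¹.
So P = 0.002772 / 9.008×10⁻⁹ = 307.7 kN.

P ≈ 308 kN (compressive in the copper)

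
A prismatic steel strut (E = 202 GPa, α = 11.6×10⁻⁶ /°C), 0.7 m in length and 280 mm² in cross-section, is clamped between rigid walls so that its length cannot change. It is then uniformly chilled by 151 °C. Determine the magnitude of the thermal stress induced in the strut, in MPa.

With length fixed, the mechanical strain must cancel the thermal strain αΔT = 11.6×10⁻⁶ × 151 = 1751.6×10⁻⁶.
Hence σ = E·αΔT = 202×10³ × 1751.6×10⁻⁶ = 353.8 MPa, tensile.

σ ≈ 354 MPa (tensile)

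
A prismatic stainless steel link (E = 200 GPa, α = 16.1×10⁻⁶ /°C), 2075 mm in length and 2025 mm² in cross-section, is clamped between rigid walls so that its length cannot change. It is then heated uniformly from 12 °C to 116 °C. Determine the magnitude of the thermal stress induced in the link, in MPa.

σ ≈ 335 MPa (compressive)

With length fixed, the mechanical strain must cancel the thermal strain αΔT = 16.1×10⁻⁶ × 104 = 1674.4×10⁻⁶.
The stress required to suppress this strain is σ = Eε = 200×10³ × 1674.4×10⁻⁶ = 334.9 MPa, compressive since the link is trying to expand.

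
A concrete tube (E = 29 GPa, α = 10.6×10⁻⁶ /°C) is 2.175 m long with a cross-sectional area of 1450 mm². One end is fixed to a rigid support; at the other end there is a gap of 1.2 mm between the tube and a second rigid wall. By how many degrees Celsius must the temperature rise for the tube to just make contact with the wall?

ΔT ≈ 52 °C

Contact occurs when the free expansion equals the gap: αΔT L = 1.2 mm.
ΔT = 1.2 / (10.6×10⁻⁶ × 2175) = 52.05 °C.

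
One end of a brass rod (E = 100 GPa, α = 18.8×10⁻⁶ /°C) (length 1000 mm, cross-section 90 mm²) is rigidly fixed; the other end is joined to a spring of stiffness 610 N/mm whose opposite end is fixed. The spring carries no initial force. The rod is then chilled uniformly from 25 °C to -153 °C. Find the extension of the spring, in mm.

δ ≈ 3.13 mm

If the spring were absent the rod would shorten by αΔT L = 18.8×10⁻⁶ × 178 × 1000 = 3.346 mm.
With a force P in the spring, the elastic change of the rod is PL/(AE) and that of the spring is P/k; compatibility requires their sum to equal δ_free.
So P = δ_free / [L/(AE) + 1/k] = 3.346 / [ 1000/(90×100×10³) + 1/(610) ].
P = 3.346 / 0.00175 = 1912 N.
Spring extension = P/k = 1912/(610) = 3.134 mm.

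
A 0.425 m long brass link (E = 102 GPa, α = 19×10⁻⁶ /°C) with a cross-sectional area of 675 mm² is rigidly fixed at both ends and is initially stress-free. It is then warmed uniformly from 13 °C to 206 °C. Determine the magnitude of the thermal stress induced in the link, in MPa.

σ ≈ 374 MPa (compressive)

Because both ends are immovable the net strain is zero, and the suppressed thermal strain is αΔT = 19×10⁻⁶ × 193 = 3667×10⁻⁶.
Hence σ = E·αΔT = 102×10³ × 3667×10⁻⁶ = 374 MPa, compressive.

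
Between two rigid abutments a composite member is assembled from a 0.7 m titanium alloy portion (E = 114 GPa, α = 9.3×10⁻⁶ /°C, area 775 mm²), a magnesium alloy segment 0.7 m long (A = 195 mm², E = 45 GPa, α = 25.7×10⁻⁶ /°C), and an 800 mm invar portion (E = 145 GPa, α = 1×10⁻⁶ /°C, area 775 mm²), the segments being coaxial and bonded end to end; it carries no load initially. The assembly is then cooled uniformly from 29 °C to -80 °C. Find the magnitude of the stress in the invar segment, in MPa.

If the supports were absent, the total length change would be Σ αᵢΔT Lᵢ = 9.3×10⁻⁶×109×700 + 25.7×10⁻⁶×109×700 + 1×10⁻⁶×109×800 = 2.758 mm.
Since the ends are fixed, an axial force P builds up, equal in every segment, with P · Σ Lᵢ/(AᵢEᵢ) = δ_free.
Σ Lᵢ/(AᵢEᵢ) = 700/(775×114×10³) + 700/(195×45×10³) + 800/(775×145×10³) = 9.481×10⁻⁵ mm/N.
P = 2.758 / 9.481×10⁻⁵ = 29090 N = 29.09 kN, tensile.
σ_{invar} = P / A = 29090 / 775 = 37.53 MPa.

σ ≈ 37.5 MPa (tensile)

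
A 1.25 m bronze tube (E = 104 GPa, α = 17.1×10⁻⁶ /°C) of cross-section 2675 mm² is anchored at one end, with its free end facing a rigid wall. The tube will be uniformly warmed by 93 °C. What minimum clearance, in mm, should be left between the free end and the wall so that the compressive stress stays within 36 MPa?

Free expansion if unrestrained: δ_free = αΔT L = 17.1×10⁻⁶ × 93 × 1250 = 1.988 mm.
At the allowable stress the elastic shortening the wall may impose is σL/E = 36 × 1250 / (104×10³) = 0.4327 mm.
The gap must absorb the remainder: g_min = 1.988 − 0.4327 = 1.555 mm.

g ≈ 1.56 mm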